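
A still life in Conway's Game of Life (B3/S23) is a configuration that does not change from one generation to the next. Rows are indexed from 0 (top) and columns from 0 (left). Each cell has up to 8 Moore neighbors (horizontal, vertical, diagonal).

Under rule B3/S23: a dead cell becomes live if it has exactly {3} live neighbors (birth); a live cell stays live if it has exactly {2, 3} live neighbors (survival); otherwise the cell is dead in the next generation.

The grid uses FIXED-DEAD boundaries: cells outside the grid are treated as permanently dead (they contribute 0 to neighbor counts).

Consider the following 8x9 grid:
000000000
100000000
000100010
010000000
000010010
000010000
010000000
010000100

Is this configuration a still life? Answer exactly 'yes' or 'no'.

Compute generation 1 and compare to generation 0 (given above):
Generation 1:
000000000
000000000
000000000
000000000
000000000
000000000
000000000
000000000
Cell (1,0) differs: gen0=1 vs gen1=0 -> NOT a still life.

Answer: no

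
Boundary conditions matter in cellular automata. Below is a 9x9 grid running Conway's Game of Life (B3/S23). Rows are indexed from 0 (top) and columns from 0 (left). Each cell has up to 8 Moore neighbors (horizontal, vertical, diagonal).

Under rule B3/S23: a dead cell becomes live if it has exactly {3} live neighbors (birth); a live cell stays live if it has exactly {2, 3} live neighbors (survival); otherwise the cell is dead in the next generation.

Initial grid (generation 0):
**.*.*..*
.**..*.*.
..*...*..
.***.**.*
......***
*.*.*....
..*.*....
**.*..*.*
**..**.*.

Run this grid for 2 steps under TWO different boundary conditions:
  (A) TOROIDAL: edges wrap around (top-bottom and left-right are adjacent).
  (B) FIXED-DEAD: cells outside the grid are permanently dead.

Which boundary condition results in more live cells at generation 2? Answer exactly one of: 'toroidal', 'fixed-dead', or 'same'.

Under TOROIDAL boundary, generation 2:
..**.*.*.
...*.*.**
......**.
.***.*.**
...**.*..
...*....*
..****...
..**....*
..**.*...
Population = 31

Under FIXED-DEAD boundary, generation 2:
**.**.*..
**.*..*..
.*....*..
..**.*.*.
.*.**.*.*
.*.*...*.
*.****.*.
*......*.
******.*.
Population = 38

Comparison: toroidal=31, fixed-dead=38 -> fixed-dead

Answer: fixed-dead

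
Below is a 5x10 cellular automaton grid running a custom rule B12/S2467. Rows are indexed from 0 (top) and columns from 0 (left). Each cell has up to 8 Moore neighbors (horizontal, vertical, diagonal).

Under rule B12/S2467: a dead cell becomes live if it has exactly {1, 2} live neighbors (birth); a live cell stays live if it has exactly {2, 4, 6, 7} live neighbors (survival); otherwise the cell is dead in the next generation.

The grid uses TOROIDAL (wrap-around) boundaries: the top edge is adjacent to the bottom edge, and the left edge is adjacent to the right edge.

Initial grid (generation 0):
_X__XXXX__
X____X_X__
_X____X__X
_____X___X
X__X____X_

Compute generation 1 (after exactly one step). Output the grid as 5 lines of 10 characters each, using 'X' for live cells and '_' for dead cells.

Answer: _XXX__X___
__XX_X___X
__X_X__X_X
_XXXX_XX__
XXX_____X_

Derivation:
Simulating step by step:
Generation 0 (given above): 16 live cells
Generation 1: 22 live cells
(generation 1 grid is the final answer)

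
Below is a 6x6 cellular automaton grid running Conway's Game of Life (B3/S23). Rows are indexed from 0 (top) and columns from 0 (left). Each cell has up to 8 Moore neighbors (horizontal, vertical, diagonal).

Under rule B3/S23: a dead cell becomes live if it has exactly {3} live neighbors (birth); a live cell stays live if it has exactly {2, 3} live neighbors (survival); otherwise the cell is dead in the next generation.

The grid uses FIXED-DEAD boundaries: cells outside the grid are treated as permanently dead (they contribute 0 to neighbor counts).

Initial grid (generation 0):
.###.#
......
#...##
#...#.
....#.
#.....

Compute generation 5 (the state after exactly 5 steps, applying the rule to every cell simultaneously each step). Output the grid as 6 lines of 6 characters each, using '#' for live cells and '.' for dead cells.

Answer: ...##.
...#..
.....#
......
....##
......

Derivation:
Simulating step by step:
Generation 0 (given above): 11 live cells
Generation 1: 9 live cells
..#...
.###.#
....##
...##.
......
......
Generation 2: 11 live cells
.###..
.###.#
.....#
...###
......
......
Generation 3: 9 live cells
.#.##.
.#.#..
.....#
....##
....#.
......
Generation 4: 8 live cells
...##.
...#..
.....#
....##
....##
......
Generation 5: 6 live cells
(generation 5 grid is the final answer)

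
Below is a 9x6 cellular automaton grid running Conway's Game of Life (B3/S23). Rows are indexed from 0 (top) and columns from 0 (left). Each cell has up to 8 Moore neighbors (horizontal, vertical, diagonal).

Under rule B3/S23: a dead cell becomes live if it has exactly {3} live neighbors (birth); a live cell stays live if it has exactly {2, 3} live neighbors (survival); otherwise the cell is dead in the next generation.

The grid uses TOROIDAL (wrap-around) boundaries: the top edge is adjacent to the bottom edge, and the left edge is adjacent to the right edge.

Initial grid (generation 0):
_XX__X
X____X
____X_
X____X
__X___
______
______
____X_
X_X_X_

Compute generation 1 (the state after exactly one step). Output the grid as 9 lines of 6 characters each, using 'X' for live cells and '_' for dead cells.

Answer: __XXX_
XX__XX
____X_
_____X
______
______
______
___X_X
X_X_X_

Derivation:
Simulating step by step:
Generation 0 (given above): 13 live cells
Generation 1: 14 live cells
(generation 1 grid is the final answer)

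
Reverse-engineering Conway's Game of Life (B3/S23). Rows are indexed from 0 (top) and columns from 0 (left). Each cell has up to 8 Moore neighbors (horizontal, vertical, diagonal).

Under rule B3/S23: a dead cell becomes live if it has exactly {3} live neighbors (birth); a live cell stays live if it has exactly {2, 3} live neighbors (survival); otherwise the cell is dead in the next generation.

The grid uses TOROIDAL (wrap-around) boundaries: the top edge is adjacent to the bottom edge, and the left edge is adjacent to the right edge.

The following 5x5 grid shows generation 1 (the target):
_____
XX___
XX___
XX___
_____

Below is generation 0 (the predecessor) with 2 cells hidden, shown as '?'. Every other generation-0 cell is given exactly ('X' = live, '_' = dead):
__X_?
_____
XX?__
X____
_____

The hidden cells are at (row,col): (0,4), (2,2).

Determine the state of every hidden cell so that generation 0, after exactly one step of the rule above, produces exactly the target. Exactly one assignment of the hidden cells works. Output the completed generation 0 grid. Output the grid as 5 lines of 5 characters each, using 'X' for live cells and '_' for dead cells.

Answer: __X_X
_____
XX___
X____
_____

Derivation:
Hidden generation-0 cells (in order): (0,4), (2,2).
A hidden cell only influences target cells in its own 3x3 neighborhood. Try each of the 2^2 = 4 assignments, step the completed generation 0 forward once under B3/S23, and compare with the target:
  (0,4)=_ (2,2)=_ -> step gives (1,0)='_' but target has 'X' -> reject
  (0,4)=_ (2,2)=X -> step gives (1,0)='_' but target has 'X' -> reject
  (0,4)=X (2,2)=_ -> step reproduces the target at every cell -> ACCEPT
  (0,4)=X (2,2)=X -> step gives (1,1)='_' but target has 'X' -> reject
Unique solution: (0,4)=live, (2,2)=dead.
Check: live-neighbor counts of every cell in the completed generation 0:
11020
33222
22102
23102
22122
Applying B3/S23 to generation 0 with these counts gives:
_____
XX___
XX___
XX___
_____
which matches the target exactly.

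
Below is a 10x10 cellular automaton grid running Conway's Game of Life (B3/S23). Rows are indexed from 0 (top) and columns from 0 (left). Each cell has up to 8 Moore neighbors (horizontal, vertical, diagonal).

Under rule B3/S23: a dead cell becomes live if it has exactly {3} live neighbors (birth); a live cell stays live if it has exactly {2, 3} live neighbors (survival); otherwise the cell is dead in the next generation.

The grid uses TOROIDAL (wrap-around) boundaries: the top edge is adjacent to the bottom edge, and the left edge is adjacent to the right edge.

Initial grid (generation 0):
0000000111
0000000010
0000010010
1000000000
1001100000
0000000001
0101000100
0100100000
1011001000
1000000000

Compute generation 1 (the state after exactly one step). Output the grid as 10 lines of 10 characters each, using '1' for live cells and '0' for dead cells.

Simulating step by step:
Generation 0 (given above): 21 live cells
Generation 1: 24 live cells
(generation 1 grid is the final answer)

Answer: 0000000111
0000000000
0000000001
0000100001
1000000001
1011100000
1010000000
1100100000
1011000000
1100000110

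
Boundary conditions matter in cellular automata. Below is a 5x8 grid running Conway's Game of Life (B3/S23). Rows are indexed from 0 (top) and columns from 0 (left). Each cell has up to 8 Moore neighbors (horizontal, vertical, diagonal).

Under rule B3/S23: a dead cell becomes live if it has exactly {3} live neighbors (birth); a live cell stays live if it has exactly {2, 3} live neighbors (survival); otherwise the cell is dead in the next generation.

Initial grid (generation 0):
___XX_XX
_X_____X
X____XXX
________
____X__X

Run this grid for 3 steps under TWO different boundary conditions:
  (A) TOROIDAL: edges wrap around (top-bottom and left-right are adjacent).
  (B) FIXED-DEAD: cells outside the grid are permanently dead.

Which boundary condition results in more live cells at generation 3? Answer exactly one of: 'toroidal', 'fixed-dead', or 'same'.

Answer: toroidal

Derivation:
Under TOROIDAL boundary, generation 3:
X__XX__X
X___XX__
XX__XXX_
XX____X_
X______X
Population = 17

Under FIXED-DEAD boundary, generation 3:
________
_____X__
_____X_X
_______X
________
Population = 4

Comparison: toroidal=17, fixed-dead=4 -> toroidal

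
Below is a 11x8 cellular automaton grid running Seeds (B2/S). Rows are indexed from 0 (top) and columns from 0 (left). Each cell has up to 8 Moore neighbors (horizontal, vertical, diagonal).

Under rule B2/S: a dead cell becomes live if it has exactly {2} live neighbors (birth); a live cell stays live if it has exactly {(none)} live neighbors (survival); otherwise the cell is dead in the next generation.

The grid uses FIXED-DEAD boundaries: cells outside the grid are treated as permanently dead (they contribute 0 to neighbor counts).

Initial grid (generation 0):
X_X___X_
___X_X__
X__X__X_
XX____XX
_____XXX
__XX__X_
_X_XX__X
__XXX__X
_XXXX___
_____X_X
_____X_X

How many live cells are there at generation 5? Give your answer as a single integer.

Simulating step by step:
Generation 0 (given above): 34 live cells
Generation 1: 17 live cells
_X_XXX__
X______X
________
__X_X___
X__XX___
_X______
________
X_____X_
_______X
_X______
____X___
Generation 2: 23 live cells
X_X___X_
_XXX_XX_
_X_X____
_X___X__
_____X__
X_XXX___
XX______
_______X
XX____X_
________
________
Generation 3: 14 live cells
____X__X
_______X
________
X_____X_
X_____X_
_____X__
____X___
__X___X_
_______X
XX______
________
Generation 4: 21 live cells
______X_
______X_
______XX
_X___X_X
_X_____X
____X_X_
___X__X_
___X_X_X
X_X___X_
________
XX______
Generation 5: 17 live cells
_____X_X
________
________
X_X_____
X_X_X___
__XX____
__X_____
_X______
_X_XXX_X
__X_____
________
Population at generation 5: 17

Answer: 17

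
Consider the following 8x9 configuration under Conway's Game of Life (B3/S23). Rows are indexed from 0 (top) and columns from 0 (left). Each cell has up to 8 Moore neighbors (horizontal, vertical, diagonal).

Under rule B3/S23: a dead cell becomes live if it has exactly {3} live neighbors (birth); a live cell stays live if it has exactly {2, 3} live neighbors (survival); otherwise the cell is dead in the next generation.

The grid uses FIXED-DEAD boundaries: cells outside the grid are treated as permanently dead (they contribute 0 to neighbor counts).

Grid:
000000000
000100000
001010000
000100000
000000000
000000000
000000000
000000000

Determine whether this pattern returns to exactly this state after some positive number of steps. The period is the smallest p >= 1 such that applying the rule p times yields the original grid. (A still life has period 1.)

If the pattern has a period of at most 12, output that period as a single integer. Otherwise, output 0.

Simulating and comparing each generation to the original:
Gen 0 (original, given above): 4 live cells
Gen 1: 4 live cells, MATCHES original -> period = 1

Answer: 1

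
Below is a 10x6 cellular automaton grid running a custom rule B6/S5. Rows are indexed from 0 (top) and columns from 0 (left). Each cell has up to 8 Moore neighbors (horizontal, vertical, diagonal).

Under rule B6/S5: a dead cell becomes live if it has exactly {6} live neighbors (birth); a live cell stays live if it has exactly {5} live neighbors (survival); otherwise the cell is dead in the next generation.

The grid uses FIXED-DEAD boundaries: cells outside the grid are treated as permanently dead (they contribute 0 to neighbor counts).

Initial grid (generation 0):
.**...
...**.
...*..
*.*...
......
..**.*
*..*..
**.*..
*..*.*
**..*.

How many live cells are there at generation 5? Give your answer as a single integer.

Answer: 0

Derivation:
Simulating step by step:
Generation 0 (given above): 21 live cells
Generation 1: 0 live cells
......
......
......
......
......
......
......
......
......
......
Generation 2: 0 live cells
......
......
......
......
......
......
......
......
......
......
Generation 3: 0 live cells
......
......
......
......
......
......
......
......
......
......
Generation 4: 0 live cells
......
......
......
......
......
......
......
......
......
......
Generation 5: 0 live cells
......
......
......
......
......
......
......
......
......
......
Population at generation 5: 0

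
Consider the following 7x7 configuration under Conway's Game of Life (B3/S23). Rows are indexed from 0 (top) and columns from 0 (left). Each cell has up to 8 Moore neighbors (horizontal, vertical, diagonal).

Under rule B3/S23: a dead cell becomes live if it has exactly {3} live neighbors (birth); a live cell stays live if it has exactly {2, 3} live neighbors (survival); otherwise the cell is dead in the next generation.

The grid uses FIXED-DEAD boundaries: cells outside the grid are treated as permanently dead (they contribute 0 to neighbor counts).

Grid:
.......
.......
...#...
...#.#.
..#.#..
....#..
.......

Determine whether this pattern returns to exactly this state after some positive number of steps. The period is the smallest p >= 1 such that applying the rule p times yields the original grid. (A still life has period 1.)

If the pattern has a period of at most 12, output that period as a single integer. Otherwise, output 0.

Answer: 2

Derivation:
Simulating and comparing each generation to the original:
Gen 0 (original, given above): 6 live cells
Gen 1: 6 live cells, differs from original
Gen 2: 6 live cells, MATCHES original -> period = 2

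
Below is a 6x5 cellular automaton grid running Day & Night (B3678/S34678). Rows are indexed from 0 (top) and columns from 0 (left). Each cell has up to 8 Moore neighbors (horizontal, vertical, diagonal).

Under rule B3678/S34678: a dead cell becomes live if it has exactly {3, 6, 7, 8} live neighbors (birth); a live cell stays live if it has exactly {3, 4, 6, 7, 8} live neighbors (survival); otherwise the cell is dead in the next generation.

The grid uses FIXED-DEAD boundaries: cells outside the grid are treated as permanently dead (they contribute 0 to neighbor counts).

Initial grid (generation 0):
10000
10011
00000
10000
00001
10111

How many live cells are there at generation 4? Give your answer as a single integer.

Answer: 0

Derivation:
Simulating step by step:
Generation 0 (given above): 10 live cells
Generation 1: 2 live cells
00000
00000
00000
00000
01000
00010
Generation 2: 0 live cells
00000
00000
00000
00000
00000
00000
Generation 3: 0 live cells
00000
00000
00000
00000
00000
00000
Generation 4: 0 live cells
00000
00000
00000
00000
00000
00000
Population at generation 4: 0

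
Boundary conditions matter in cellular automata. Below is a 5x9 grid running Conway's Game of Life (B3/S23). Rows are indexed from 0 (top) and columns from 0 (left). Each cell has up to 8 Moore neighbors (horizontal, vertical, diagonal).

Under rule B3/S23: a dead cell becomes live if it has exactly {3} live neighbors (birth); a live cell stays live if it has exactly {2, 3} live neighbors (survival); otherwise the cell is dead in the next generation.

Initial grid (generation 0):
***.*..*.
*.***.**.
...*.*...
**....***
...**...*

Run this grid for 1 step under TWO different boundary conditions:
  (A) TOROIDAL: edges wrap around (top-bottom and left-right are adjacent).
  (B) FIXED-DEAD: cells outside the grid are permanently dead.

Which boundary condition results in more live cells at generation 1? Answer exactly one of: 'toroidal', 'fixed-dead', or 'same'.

Answer: fixed-dead

Derivation:
Under TOROIDAL boundary, generation 1:
*.....**.
*.....**.
...*.*...
*.**.****
...****..
Population = 19

Under FIXED-DEAD boundary, generation 1:
*.*.****.
*.....**.
*..*.*..*
..**.****
........*
Population = 20

Comparison: toroidal=19, fixed-dead=20 -> fixed-dead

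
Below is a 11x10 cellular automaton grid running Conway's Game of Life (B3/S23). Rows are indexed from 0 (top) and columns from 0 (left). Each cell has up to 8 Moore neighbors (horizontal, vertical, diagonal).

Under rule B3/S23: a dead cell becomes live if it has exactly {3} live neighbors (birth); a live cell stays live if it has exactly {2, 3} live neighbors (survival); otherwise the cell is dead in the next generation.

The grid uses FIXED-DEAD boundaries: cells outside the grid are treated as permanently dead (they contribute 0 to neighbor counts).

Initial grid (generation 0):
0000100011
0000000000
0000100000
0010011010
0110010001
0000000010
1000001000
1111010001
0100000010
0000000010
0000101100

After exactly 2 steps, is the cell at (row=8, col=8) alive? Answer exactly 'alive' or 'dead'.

Answer: alive

Derivation:
Simulating step by step:
Generation 0 (given above): 27 live cells
Generation 1: 25 live cells
0000000000
0000000000
0000010000
0111111000
0110011111
0100000000
1010000000
1010000000
1100000011
0000000010
0000000100
Generation 2: 25 live cells
0000000000
0000000000
0011011000
0101000010
1000000110
1000001110
1010000000
1010000000
1100000011
0000000111
0000000000

Cell (8,8) at generation 2: 1 -> alive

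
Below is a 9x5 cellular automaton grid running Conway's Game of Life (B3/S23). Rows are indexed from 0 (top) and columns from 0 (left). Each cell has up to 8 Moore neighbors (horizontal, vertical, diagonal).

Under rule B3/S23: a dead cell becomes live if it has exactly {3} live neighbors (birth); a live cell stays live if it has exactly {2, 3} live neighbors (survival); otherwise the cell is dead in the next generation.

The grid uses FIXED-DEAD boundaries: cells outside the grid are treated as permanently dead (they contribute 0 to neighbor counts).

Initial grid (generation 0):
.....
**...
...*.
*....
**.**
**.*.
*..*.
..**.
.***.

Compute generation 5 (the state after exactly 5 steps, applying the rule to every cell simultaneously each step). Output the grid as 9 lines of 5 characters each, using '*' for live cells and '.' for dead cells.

Simulating step by step:
Generation 0 (given above): 18 live cells
Generation 1: 16 live cells
.....
.....
**...
*****
...**
...*.
*..**
....*
.*.*.
Generation 2: 10 live cells
.....
.....
*..*.
*...*
.*...
..*..
...**
..*.*
.....
Generation 3: 8 live cells
.....
.....
.....
**...
.*...
..**.
..*.*
....*
.....
Generation 4: 10 live cells
.....
.....
.....
**...
**...
.***.
..*.*
...*.
.....
Generation 5: 7 live cells
(generation 5 grid is the final answer)

Answer: .....
.....
.....
**...
.....
*..*.
.*..*
...*.
.....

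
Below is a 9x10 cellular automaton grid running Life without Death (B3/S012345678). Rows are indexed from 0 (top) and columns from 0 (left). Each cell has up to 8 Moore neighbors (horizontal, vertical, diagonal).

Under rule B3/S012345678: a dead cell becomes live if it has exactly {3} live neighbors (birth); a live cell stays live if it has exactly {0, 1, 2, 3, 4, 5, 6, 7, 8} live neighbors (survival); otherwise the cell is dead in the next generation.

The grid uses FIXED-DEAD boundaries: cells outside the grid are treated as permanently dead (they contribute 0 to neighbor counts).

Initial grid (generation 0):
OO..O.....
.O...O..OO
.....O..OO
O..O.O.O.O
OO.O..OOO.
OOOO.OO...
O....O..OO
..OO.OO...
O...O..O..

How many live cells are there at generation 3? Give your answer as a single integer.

Answer: 65

Derivation:
Simulating step by step:
Generation 0 (given above): 38 live cells
Generation 1: 51 live cells
OO..O.....
OO..OO..OO
.....O.OOO
OOOO.O.O.O
OO.O..OOO.
OOOO.OO..O
O....O.OOO
.OOO.OOOO.
O..OOOOO..
Generation 2: 60 live cells
OO..OO....
OO..OOOOOO
...O.O.OOO
OOOO.O.O.O
OO.O..OOOO
OOOO.OO..O
O....O.OOO
OOOO.OOOOO
OO.OOOOOO.
Generation 3: 65 live cells
OO..OO.OO.
OOOOOOOOOO
...O.O.OOO
OOOO.O.O.O
OO.O..OOOO
OOOO.OO..O
O....O.OOO
OOOO.OOOOO
OO.OOOOOOO
Population at generation 3: 65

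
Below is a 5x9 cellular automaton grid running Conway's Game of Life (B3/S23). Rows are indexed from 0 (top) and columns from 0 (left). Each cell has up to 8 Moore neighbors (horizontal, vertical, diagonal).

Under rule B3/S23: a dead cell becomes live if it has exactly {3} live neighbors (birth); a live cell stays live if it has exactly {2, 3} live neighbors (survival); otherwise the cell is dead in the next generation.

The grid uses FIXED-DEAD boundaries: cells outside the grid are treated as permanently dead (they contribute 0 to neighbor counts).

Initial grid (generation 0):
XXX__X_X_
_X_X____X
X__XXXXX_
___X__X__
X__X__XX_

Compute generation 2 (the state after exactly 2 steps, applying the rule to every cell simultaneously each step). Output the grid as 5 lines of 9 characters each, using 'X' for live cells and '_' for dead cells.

Answer: _XX______
_X_XX_XX_
___X__XX_
__XXXX___
_________

Derivation:
Simulating step by step:
Generation 0 (given above): 20 live cells
Generation 1: 13 live cells
XXX______
___X____X
___X_XXX_
__XX_____
______XX_
Generation 2: 14 live cells
(generation 2 grid is the final answer)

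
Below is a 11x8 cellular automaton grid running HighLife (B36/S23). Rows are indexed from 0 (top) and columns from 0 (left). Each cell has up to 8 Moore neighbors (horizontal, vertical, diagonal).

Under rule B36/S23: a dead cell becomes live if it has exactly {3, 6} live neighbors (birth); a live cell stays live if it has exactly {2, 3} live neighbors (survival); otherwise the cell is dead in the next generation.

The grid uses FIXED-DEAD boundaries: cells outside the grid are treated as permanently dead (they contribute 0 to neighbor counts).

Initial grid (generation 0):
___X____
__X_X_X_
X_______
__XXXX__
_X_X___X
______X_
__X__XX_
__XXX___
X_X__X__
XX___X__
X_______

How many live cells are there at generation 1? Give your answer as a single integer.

Simulating step by step:
Generation 0 (given above): 26 live cells
Generation 1: 28 live cells
___X____
___X____
_XX_____
_XXXX___
___X_XX_
__X__XXX
__X_XXX_
__X_X_X_
X_X__X__
X_______
XX______
Population at generation 1: 28

Answer: 28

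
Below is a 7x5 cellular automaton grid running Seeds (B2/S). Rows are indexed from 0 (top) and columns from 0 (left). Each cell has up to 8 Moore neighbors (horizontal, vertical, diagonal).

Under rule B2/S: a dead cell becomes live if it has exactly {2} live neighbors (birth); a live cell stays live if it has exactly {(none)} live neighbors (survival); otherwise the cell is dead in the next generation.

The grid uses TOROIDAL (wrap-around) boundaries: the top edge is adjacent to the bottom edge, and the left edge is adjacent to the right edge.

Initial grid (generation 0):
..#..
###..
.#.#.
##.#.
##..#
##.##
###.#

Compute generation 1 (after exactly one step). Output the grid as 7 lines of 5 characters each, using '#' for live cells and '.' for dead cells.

Answer: .....
....#
.....
.....
.....
.....
.....

Derivation:
Simulating step by step:
Generation 0 (given above): 20 live cells
Generation 1: 1 live cells
(generation 1 grid is the final answer)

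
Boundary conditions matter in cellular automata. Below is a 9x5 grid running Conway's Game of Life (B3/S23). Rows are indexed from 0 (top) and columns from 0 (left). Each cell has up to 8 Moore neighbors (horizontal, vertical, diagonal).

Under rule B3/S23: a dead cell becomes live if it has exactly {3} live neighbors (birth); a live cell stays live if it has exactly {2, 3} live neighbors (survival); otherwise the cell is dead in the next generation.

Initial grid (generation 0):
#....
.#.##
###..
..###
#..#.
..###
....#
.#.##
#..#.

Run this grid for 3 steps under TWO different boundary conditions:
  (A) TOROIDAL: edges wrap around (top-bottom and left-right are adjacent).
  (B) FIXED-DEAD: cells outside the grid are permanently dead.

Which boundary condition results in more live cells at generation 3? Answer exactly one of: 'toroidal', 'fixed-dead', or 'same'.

Answer: toroidal

Derivation:
Under TOROIDAL boundary, generation 3:
.#...
#...#
#...#
.....
##...
#...#
####.
##.##
....#
Population = 18

Under FIXED-DEAD boundary, generation 3:
.....
.....
.....
###..
###..
..##.
.....
.##.#
.....
Population = 11

Comparison: toroidal=18, fixed-dead=11 -> toroidal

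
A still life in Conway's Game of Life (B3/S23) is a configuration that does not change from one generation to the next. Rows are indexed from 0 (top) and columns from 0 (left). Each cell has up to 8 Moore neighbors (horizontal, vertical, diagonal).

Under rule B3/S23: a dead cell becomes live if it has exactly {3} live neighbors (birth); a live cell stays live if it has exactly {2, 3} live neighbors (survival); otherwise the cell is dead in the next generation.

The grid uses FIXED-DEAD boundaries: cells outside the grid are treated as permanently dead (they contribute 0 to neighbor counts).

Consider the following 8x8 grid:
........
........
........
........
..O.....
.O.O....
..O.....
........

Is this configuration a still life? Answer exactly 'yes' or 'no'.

Answer: yes

Derivation:
Compute generation 1 and compare to generation 0 (given above):
Generation 1:
........
........
........
........
..O.....
.O.O....
..O.....
........
The grids are IDENTICAL -> still life.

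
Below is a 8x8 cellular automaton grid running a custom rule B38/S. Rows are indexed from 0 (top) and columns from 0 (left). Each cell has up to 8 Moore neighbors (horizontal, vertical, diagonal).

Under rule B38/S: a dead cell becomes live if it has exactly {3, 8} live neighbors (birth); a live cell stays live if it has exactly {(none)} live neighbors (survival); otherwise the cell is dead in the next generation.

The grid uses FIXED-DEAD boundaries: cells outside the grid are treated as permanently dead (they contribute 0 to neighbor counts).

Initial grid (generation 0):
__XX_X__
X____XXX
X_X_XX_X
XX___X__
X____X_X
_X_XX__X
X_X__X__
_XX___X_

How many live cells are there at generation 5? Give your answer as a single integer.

Answer: 0

Derivation:
Simulating step by step:
Generation 0 (given above): 28 live cells
Generation 1: 8 live cells
____X___
__X_____
________
________
__X_____
X_X__X__
____X_X_
________
Generation 2: 4 live cells
________
________
________
________
_X______
_X_X____
_____X__
________
Generation 3: 2 live cells
________
________
________
________
__X_____
__X_____
________
________
Generation 4: 0 live cells
________
________
________
________
________
________
________
________
Generation 5: 0 live cells
________
________
________
________
________
________
________
________
Population at generation 5: 0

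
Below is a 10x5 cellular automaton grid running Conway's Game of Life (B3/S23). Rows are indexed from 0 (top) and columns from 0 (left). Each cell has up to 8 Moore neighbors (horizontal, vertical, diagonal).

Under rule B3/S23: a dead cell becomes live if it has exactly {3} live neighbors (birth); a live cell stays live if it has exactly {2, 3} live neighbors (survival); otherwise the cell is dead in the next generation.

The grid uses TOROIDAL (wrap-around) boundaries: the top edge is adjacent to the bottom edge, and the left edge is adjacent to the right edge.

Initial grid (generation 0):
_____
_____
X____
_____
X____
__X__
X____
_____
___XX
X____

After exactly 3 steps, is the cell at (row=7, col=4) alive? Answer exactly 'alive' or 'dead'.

Simulating step by step:
Generation 0 (given above): 7 live cells
Generation 1: 4 live cells
_____
_____
_____
_____
_____
_X___
_____
____X
____X
____X
Generation 2: 3 live cells
_____
_____
_____
_____
_____
_____
_____
_____
X__XX
_____
Generation 3: 3 live cells
_____
_____
_____
_____
_____
_____
_____
____X
____X
____X

Cell (7,4) at generation 3: 1 -> alive

Answer: alive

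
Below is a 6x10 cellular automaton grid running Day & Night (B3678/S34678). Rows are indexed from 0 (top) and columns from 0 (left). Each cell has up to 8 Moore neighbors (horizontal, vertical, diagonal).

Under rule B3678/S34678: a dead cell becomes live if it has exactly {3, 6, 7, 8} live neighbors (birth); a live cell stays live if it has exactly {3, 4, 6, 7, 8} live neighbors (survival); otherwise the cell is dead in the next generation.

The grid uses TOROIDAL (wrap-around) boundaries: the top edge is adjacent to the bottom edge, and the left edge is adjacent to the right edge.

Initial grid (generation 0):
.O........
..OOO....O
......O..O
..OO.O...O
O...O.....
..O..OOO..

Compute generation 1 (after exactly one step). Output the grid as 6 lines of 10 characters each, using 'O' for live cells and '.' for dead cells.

Simulating step by step:
Generation 0 (given above): 17 live cells
Generation 1: 13 live cells
(generation 1 grid is the final answer)

Answer: ....OOO...
O.........
O....O..O.
O...O.....
.OO.O.....
.O........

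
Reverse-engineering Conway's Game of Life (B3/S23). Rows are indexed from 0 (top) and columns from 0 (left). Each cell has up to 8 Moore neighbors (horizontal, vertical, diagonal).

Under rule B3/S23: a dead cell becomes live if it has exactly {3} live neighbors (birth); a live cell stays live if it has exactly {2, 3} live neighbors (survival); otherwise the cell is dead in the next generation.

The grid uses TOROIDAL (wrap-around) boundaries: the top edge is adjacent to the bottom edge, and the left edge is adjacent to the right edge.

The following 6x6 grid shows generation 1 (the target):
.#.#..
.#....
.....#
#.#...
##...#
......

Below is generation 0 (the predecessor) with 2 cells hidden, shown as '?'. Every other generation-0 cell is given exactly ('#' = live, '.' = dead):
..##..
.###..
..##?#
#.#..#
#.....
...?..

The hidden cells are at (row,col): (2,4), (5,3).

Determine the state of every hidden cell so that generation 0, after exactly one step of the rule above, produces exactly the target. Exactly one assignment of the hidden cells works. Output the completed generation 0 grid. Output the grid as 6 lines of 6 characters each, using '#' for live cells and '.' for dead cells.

Hidden generation-0 cells (in order): (2,4), (5,3).
A hidden cell only influences target cells in its own 3x3 neighborhood. Try each of the 2^2 = 4 assignments, step the completed generation 0 forward once under B3/S23, and compare with the target:
  (2,4)=. (5,3)=. -> step gives (3,3)='#' but target has '.' -> reject
  (2,4)=. (5,3)=# -> step gives (0,3)='.' but target has '#' -> reject
  (2,4)=# (5,3)=. -> step reproduces the target at every cell -> ACCEPT
  (2,4)=# (5,3)=# -> step gives (0,3)='.' but target has '#' -> reject
Unique solution: (2,4)=live, (5,3)=dead.
Check: live-neighbor counts of every cell in the completed generation 0:
134320
236652
455543
342444
231113
122211
Applying B3/S23 to generation 0 with these counts gives:
.#.#..
.#....
.....#
#.#...
##...#
......
which matches the target exactly.

Answer: ..##..
.###..
..####
#.#..#
#.....
......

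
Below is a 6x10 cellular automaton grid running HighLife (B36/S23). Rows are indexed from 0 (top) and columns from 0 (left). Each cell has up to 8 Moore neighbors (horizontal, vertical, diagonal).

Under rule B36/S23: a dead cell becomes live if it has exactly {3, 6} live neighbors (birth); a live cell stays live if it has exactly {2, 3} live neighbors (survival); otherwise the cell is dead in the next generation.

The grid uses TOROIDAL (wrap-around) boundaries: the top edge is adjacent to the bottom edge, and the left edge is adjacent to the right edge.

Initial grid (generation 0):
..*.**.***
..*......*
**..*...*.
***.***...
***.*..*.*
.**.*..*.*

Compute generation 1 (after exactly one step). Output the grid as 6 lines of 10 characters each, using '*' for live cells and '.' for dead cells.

Answer: ..*.****.*
..*.**.*..
....*.....
....*.***.
...**..*.*
*..**..*..

Derivation:
Simulating step by step:
Generation 0 (given above): 29 live cells
Generation 1: 23 live cells
(generation 1 grid is the final answer)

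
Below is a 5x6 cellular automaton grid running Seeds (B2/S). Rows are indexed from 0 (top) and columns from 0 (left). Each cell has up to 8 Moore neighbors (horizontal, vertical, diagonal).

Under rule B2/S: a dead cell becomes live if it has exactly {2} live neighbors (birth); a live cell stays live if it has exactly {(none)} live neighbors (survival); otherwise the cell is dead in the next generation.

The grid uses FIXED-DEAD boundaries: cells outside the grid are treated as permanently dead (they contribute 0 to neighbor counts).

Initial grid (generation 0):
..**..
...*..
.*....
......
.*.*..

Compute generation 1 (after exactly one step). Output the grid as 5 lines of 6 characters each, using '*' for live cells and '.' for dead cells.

Simulating step by step:
Generation 0 (given above): 6 live cells
Generation 1: 7 live cells
(generation 1 grid is the final answer)

Answer: ....*.
.*..*.
..*...
**....
..*...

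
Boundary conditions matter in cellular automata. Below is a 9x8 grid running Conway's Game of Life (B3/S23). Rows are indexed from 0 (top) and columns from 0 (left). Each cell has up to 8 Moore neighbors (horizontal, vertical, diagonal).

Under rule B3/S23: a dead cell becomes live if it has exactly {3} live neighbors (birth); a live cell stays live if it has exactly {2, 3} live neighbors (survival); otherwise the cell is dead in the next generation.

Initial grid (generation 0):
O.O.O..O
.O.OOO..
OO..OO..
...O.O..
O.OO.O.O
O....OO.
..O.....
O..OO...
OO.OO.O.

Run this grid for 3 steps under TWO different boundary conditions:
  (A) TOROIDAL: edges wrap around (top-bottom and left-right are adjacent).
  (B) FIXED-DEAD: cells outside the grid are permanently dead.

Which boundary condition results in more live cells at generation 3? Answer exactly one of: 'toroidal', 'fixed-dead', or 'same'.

Under TOROIDAL boundary, generation 3:
.....OOO
.....O.O
.....OO.
....O...
........
........
O.......
OO..O.OO
O...OO..
Population = 17

Under FIXED-DEAD boundary, generation 3:
........
O.....O.
O.O.O..O
O.O.OOO.
.....OO.
........
........
O.......
OOO.....
Population = 17

Comparison: toroidal=17, fixed-dead=17 -> same

Answer: same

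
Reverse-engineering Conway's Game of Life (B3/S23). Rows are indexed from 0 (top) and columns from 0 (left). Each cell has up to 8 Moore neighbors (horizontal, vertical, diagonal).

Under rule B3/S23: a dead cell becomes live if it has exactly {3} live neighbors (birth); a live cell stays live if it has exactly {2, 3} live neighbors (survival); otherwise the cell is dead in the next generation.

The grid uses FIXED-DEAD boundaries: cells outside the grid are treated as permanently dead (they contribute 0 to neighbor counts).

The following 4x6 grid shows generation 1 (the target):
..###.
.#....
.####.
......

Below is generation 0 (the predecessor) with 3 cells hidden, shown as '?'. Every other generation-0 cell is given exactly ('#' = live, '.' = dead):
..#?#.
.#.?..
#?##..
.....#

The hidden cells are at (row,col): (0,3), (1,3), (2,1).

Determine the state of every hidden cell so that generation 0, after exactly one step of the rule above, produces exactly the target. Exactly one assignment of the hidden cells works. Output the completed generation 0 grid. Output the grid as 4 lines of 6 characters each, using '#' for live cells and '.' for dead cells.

Hidden generation-0 cells (in order): (0,3), (1,3), (2,1).
A hidden cell only influences target cells in its own 3x3 neighborhood. Try each of the 2^3 = 8 assignments, step the completed generation 0 forward once under B3/S23, and compare with the target:
  (0,3)=. (1,3)=. (2,1)=. -> step gives (0,2)='.' but target has '#' -> reject
  (0,3)=. (1,3)=. (2,1)=# -> step gives (0,2)='.' but target has '#' -> reject
  (0,3)=. (1,3)=# (2,1)=. -> step gives (0,4)='.' but target has '#' -> reject
  (0,3)=. (1,3)=# (2,1)=# -> step gives (0,4)='.' but target has '#' -> reject
  (0,3)=# (1,3)=. (2,1)=. -> step gives (0,4)='.' but target has '#' -> reject
  (0,3)=# (1,3)=. (2,1)=# -> step gives (0,4)='.' but target has '#' -> reject
  (0,3)=# (1,3)=# (2,1)=. -> step reproduces the target at every cell -> ACCEPT
  (0,3)=# (1,3)=# (2,1)=# -> step gives (1,0)='#' but target has '.' -> reject
Unique solution: (0,3)=live, (1,3)=live, (2,1)=dead.
Check: live-neighbor counts of every cell in the completed generation 0:
123321
236541
133231
122220
Applying B3/S23 to generation 0 with these counts gives:
..###.
.#....
.####.
......
which matches the target exactly.

Answer: ..###.
.#.#..
#.##..
.....#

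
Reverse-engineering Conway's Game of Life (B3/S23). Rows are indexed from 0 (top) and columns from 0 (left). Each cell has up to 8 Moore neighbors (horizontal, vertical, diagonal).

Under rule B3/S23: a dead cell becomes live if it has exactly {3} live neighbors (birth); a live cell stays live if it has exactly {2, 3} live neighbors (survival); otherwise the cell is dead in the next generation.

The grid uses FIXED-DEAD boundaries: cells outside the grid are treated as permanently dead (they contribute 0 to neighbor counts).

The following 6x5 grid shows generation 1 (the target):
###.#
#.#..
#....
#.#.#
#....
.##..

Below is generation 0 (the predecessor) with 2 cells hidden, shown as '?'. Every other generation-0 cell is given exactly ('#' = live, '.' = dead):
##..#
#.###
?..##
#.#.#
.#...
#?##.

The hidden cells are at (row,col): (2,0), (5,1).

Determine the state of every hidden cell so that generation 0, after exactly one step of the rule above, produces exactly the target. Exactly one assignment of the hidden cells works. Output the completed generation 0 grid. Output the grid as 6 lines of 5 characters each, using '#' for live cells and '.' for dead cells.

Hidden generation-0 cells (in order): (2,0), (5,1).
A hidden cell only influences target cells in its own 3x3 neighborhood. Try each of the 2^2 = 4 assignments, step the completed generation 0 forward once under B3/S23, and compare with the target:
  (2,0)=. (5,1)=. -> step gives (2,0)='.' but target has '#' -> reject
  (2,0)=. (5,1)=# -> step gives (2,0)='.' but target has '#' -> reject
  (2,0)=# (5,1)=. -> step reproduces the target at every cell -> ACCEPT
  (2,0)=# (5,1)=# -> step gives (4,0)='.' but target has '#' -> reject
Unique solution: (2,0)=live, (5,1)=dead.
Check: live-neighbor counts of every cell in the completed generation 0:
23342
35354
25464
24242
34442
13211
Applying B3/S23 to generation 0 with these counts gives:
###.#
#.#..
#....
#.#.#
#....
.##..
which matches the target exactly.

Answer: ##..#
#.###
#..##
#.#.#
.#...
#.##.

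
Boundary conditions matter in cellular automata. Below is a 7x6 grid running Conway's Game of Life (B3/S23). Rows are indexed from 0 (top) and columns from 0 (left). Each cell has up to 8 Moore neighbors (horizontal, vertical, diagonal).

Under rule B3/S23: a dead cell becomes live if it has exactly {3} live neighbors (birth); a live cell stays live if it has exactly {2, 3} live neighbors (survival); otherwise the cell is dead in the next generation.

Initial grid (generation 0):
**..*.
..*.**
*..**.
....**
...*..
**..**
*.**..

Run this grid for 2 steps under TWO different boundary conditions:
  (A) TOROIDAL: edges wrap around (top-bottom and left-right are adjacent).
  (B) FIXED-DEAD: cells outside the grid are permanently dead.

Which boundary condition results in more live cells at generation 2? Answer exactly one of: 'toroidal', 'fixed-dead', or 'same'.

Answer: fixed-dead

Derivation:
Under TOROIDAL boundary, generation 2:
.**...
.*...*
......
......
......
**..**
..**..
Population = 10

Under FIXED-DEAD boundary, generation 2:
.*****
.***.*
......
......
....*.
**..*.
*.***.
Population = 17

Comparison: toroidal=10, fixed-dead=17 -> fixed-dead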